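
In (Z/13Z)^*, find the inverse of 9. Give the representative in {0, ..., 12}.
9^(−1) ≡ 3 (mod 13)

Apply the extended Euclidean algorithm to (13, 9), tracking rows (r, s, t) with s·13 + t·9 = r. Each division r_prev = q·r_cur + r_new produces the new row as (previous row) − q·(current row):
  row A: (13, 1, 0)   [1·13 + 0·9 = 13]
  row B: (9, 0, 1)   [0·13 + 1·9 = 9]
  13 = 1·9 + 4   → row C = row A − 1·row B = (4, 1, −1)   [check: 1·13 − 1·9 = 4]
  9 = 2·4 + 1   → row D = row B − 2·row C = (1, −2, 3)   [check: −2·13 + 3·9 = 1]
  4 = 4·1 + 0   → remainder 0, stop. gcd = 1 (last nonzero row D).
The gcd is 1, so 9 is invertible mod 13. The last nonzero row gives −2·13 + 3·9 = 1, so t = 3. So 9^(−1) ≡ 3 (mod 13). Verify: 9 · 3 = 27 ≡ 1 (mod 13). ✓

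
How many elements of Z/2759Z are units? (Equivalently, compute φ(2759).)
An element a ∈ Z/2759Z is a unit iff gcd(a, 2759) = 1, so the number of units is φ(2759). φ is multiplicative, with φ(p^e) = p^e − p^(e−1). Factorise 2759 = 31 · 89. Then
  φ(2759) = (31 − 1) · (89 − 1) = 30 · 88 = 2640.

Final answer: Z/2759Z has φ(2759) = 2640 units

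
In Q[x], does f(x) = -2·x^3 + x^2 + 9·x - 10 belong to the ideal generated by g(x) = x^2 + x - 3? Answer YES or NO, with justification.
NO

In Q[x] the ideal (g) consists of all multiples of g, so f ∈ (g) iff g | f, i.e. iff the remainder of f on division by g is 0. Divide f by g (g is monic, so eliminate the leading term of the running remainder at each step):
  leading term -2·x^3: subtract (-2·x)·g(x) = -2·x^3 - 2·x^2 + 6·x, leaving 3·x^2 + 3·x - 10
  leading term 3·x^2: subtract (3)·g(x) = 3·x^2 + 3·x - 9, leaving -1
The remainder r(x) = -1 ≠ 0 (and deg r < deg g), so g ∤ f, i.e. f ∉ (g).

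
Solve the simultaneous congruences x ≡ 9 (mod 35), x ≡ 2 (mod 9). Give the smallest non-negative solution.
The moduli 35, 9 are pairwise coprime, so by the CRT there is a unique solution mod 35·9 = 315.
Solve by successive substitution. Start with x ≡ 9 (mod 35).
  Combine with x ≡ 2 (mod 9): write x = 9 + 35·t and require 9 + 35·t ≡ 2 (mod 9), i.e. 35·t ≡ 2 − 9 ≡ 2 (mod 9). Since 35^(−1) ≡ 8 (mod 9) (35 ≡ 8 (mod 9)), t ≡ 8·2 ≡ 7 (mod 9). So x ≡ 9 + 35·7 = 254 (mod 315).
Unique solution in [0, 315): x = 254.

Final answer: x ≡ 254 (mod 315); the representative in [0, 315) is 254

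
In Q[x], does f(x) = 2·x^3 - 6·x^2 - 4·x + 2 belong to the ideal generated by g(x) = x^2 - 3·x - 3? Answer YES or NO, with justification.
In Q[x] the ideal (g) consists of all multiples of g, so f ∈ (g) iff g | f, i.e. iff the remainder of f on division by g is 0. Divide f by g (g is monic, so eliminate the leading term of the running remainder at each step):
  leading term 2·x^3: subtract (2·x)·g(x) = 2·x^3 - 6·x^2 - 6·x, leaving 2·x + 2
The remainder r(x) = 2·x + 2 ≠ 0 (and deg r < deg g), so g ∤ f, i.e. f ∉ (g).

Final answer: NO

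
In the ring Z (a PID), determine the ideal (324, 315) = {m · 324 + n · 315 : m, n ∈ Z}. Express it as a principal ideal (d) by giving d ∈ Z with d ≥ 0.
In the PID Z, (a, b) is generated by gcd(a, b). Compute gcd(324, 315) with the extended Euclidean algorithm, tracking rows (r, s, t) with s·324 + t·315 = r:
  row A: (324, 1, 0)   [1·324 + 0·315 = 324]
  row B: (315, 0, 1)   [0·324 + 1·315 = 315]
  324 = 1·315 + 9   → row C = row A − 1·row B = (9, 1, −1)   [check: 1·324 − 1·315 = 9]
  315 = 35·9 + 0   → remainder 0, stop. gcd = 9 (last nonzero row C).
So gcd(324, 315) = 9, with Bézout identity 1·324 − 1·315 = 9. Containment (⊇): the Bézout identity exhibits 9 as an element of (324, 315), giving (9) ⊆ (324, 315). Containment (⊆): since 9 | 324 and 9 | 315 (324 = 9·36, 315 = 9·35), every Z-linear combination of 324 and 315 is divisible by 9, so (324, 315) ⊆ (9). Therefore (324, 315) = (9), d = 9.

Final answer: (324, 315) = (9); d = 9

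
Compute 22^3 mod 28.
8

Use repeated squaring. Binary(3) = 11. Walk through the bits of the exponent 3 left-to-right: at each bit after the leading one, square the running value, then multiply by 22 if the bit is 1 (always reducing mod 28):
  bit 1 = 1 (leading): start with 22.
  bit 2 = 1: square 22^2 = 484 ≡ 8; bit is 1, so multiply 8·22 = 176 ≡ 8 (mod 28).
Final value: 22^3 ≡ 8 (mod 28).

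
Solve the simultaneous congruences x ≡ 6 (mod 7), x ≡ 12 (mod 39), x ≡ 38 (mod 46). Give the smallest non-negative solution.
x ≡ 636 (mod 12558); the representative in [0, 12558) is 636

The moduli 7, 39, 46 are pairwise coprime, so by the CRT there is a unique solution mod 7·39·46 = 12558.
Solve by successive substitution. Start with x ≡ 6 (mod 7).
  Combine with x ≡ 12 (mod 39): write x = 6 + 7·t and require 6 + 7·t ≡ 12 (mod 39), i.e. 7·t ≡ 12 − 6 ≡ 6 (mod 39). Since 7^(−1) ≡ 28 (mod 39), t ≡ 28·6 ≡ 12 (mod 39). So x ≡ 6 + 7·12 = 90 (mod 273).
  Combine with x ≡ 38 (mod 46): write x = 90 + 273·t and require 90 + 273·t ≡ 38 (mod 46), i.e. 273·t ≡ 38 − 90 ≡ 40 (mod 46). Since 273^(−1) ≡ 15 (mod 46) (273 ≡ 43 (mod 46)), t ≡ 15·40 ≡ 2 (mod 46). So x ≡ 90 + 273·2 = 636 (mod 12558).
Unique solution in [0, 12558): x = 636.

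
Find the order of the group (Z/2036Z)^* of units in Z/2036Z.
(Z/2036Z)^* consists of the classes a with gcd(a, 2036) = 1, so its order is φ(2036). φ is multiplicative, with φ(p^e) = p^e − p^(e−1). Factorise 2036 = 2^2 · 509. Then
  φ(2036) = (2^2 − 2^1) · (509 − 1) = 2 · 508 = 1016.
Thus |(Z/2036Z)^*| = 1016.

Final answer: |(Z/2036Z)^*| = 1016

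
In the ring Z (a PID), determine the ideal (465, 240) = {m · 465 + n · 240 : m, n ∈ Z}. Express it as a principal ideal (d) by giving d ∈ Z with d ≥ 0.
In the PID Z, (a, b) is generated by gcd(a, b). Compute gcd(465, 240) with the extended Euclidean algorithm, tracking rows (r, s, t) with s·465 + t·240 = r:
  row A: (465, 1, 0)   [1·465 + 0·240 = 465]
  row B: (240, 0, 1)   [0·465 + 1·240 = 240]
  465 = 1·240 + 225   → row C = row A − 1·row B = (225, 1, −1)   [check: 1·465 − 1·240 = 225]
  240 = 1·225 + 15   → row D = row B − 1·row C = (15, −1, 2)   [check: −1·465 + 2·240 = 15]
  225 = 15·15 + 0   → remainder 0, stop. gcd = 15 (last nonzero row D).
So gcd(465, 240) = 15, with Bézout identity −1·465 + 2·240 = 15. Containment (⊇): the Bézout identity exhibits 15 as an element of (465, 240), giving (15) ⊆ (465, 240). Containment (⊆): since 15 | 465 and 15 | 240 (465 = 15·31, 240 = 15·16), every Z-linear combination of 465 and 240 is divisible by 15, so (465, 240) ⊆ (15). Therefore (465, 240) = (15), d = 15.

Final answer: (465, 240) = (15); d = 15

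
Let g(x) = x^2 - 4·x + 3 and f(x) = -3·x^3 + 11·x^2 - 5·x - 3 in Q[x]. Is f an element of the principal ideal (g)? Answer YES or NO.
YES

In Q[x] the ideal (g) consists of all multiples of g, so f ∈ (g) iff g | f, i.e. iff the remainder of f on division by g is 0. Divide f by g (g is monic, so eliminate the leading term of the running remainder at each step):
  leading term -3·x^3: subtract (-3·x)·g(x) = -3·x^3 + 12·x^2 - 9·x, leaving -x^2 + 4·x - 3
  leading term -x^2: subtract (-1)·g(x) = -x^2 + 4·x - 3, leaving 0
The remainder is 0, so f(x) = g(x) · h(x) with h(x) = -3·x - 1. Hence g | f, i.e. f ∈ (g).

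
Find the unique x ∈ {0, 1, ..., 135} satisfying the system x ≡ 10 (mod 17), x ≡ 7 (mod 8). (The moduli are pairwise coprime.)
The moduli 17, 8 are pairwise coprime, so by the CRT there is a unique solution mod 17·8 = 136.
Solve by successive substitution. Start with x ≡ 10 (mod 17).
  Combine with x ≡ 7 (mod 8): write x = 10 + 17·t and require 10 + 17·t ≡ 7 (mod 8), i.e. 17·t ≡ 7 − 10 ≡ 5 (mod 8). Since 17^(−1) ≡ 1 (mod 8) (17 ≡ 1 (mod 8)), t ≡ 1·5 ≡ 5 (mod 8). So x ≡ 10 + 17·5 = 95 (mod 136).
Unique solution in [0, 136): x = 95.

Final answer: x ≡ 95 (mod 136); the representative in [0, 136) is 95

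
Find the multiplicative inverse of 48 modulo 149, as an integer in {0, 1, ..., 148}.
Apply the extended Euclidean algorithm to (149, 48), tracking rows (r, s, t) with s·149 + t·48 = r. Each division r_prev = q·r_cur + r_new produces the new row as (previous row) − q·(current row):
  row A: (149, 1, 0)   [1·149 + 0·48 = 149]
  row B: (48, 0, 1)   [0·149 + 1·48 = 48]
  149 = 3·48 + 5   → row C = row A − 3·row B = (5, 1, −3)   [check: 1·149 − 3·48 = 5]
  48 = 9·5 + 3   → row D = row B − 9·row C = (3, −9, 28)   [check: −9·149 + 28·48 = 3]
  5 = 1·3 + 2   → row E = row C − 1·row D = (2, 10, −31)   [check: 10·149 − 31·48 = 2]
  3 = 1·2 + 1   → row F = row D − 1·row E = (1, −19, 59)   [check: −19·149 + 59·48 = 1]
  2 = 2·1 + 0   → remainder 0, stop. gcd = 1 (last nonzero row F).
The gcd is 1, so 48 is invertible mod 149. The last nonzero row gives −19·149 + 59·48 = 1, so t = 59. So 48^(−1) ≡ 59 (mod 149). Verify: 48 · 59 = 2832 ≡ 1 (mod 149). ✓

Final answer: 48^(−1) ≡ 59 (mod 149)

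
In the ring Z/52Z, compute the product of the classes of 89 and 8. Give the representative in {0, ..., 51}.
36

Reduce the factors first: 89 ≡ 37 (mod 52), so 89 · 8 ≡ 37 · 8 (mod 52). 37 · 8 = 296. Dividing by 52: 296 = 5·52 + 36. So (89 · 8) mod 52 = 36.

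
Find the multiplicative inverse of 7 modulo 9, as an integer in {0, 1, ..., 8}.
7^(−1) ≡ 4 (mod 9)

Apply the extended Euclidean algorithm to (9, 7), tracking rows (r, s, t) with s·9 + t·7 = r. Each division r_prev = q·r_cur + r_new produces the new row as (previous row) − q·(current row):
  row A: (9, 1, 0)   [1·9 + 0·7 = 9]
  row B: (7, 0, 1)   [0·9 + 1·7 = 7]
  9 = 1·7 + 2   → row C = row A − 1·row B = (2, 1, −1)   [check: 1·9 − 1·7 = 2]
  7 = 3·2 + 1   → row D = row B − 3·row C = (1, −3, 4)   [check: −3·9 + 4·7 = 1]
  2 = 2·1 + 0   → remainder 0, stop. gcd = 1 (last nonzero row D).
The gcd is 1, so 7 is invertible mod 9. The last nonzero row gives −3·9 + 4·7 = 1, so t = 4. So 7^(−1) ≡ 4 (mod 9). Verify: 7 · 4 = 28 ≡ 1 (mod 9). ✓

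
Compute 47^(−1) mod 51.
Apply the extended Euclidean algorithm to (51, 47), tracking rows (r, s, t) with s·51 + t·47 = r. Each division r_prev = q·r_cur + r_new produces the new row as (previous row) − q·(current row):
  row A: (51, 1, 0)   [1·51 + 0·47 = 51]
  row B: (47, 0, 1)   [0·51 + 1·47 = 47]
  51 = 1·47 + 4   → row C = row A − 1·row B = (4, 1, −1)   [check: 1·51 − 1·47 = 4]
  47 = 11·4 + 3   → row D = row B − 11·row C = (3, −11, 12)   [check: −11·51 + 12·47 = 3]
  4 = 1·3 + 1   → row E = row C − 1·row D = (1, 12, −13)   [check: 12·51 − 13·47 = 1]
  3 = 3·1 + 0   → remainder 0, stop. gcd = 1 (last nonzero row E).
The gcd is 1, so 47 is invertible mod 51. The last nonzero row gives 12·51 − 13·47 = 1, so t = −13. So 47^(−1) ≡ −13 ≡ 38 (mod 51). Verify: 47 · 38 = 1786 ≡ 1 (mod 51). ✓

Final answer: 47^(−1) ≡ 38 (mod 51)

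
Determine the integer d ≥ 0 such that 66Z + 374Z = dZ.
(66, 374) = (22); d = 22

In the PID Z, (a, b) is generated by gcd(a, b). Compute gcd(374, 66) with the extended Euclidean algorithm, tracking rows (r, s, t) with s·374 + t·66 = r:
  row A: (374, 1, 0)   [1·374 + 0·66 = 374]
  row B: (66, 0, 1)   [0·374 + 1·66 = 66]
  374 = 5·66 + 44   → row C = row A − 5·row B = (44, 1, −5)   [check: 1·374 − 5·66 = 44]
  66 = 1·44 + 22   → row D = row B − 1·row C = (22, −1, 6)   [check: −1·374 + 6·66 = 22]
  44 = 2·22 + 0   → remainder 0, stop. gcd = 22 (last nonzero row D).
So gcd(66, 374) = 22, with Bézout identity −1·374 + 6·66 = 22. Containment (⊇): the Bézout identity exhibits 22 as an element of (66, 374), giving (22) ⊆ (66, 374). Containment (⊆): since 22 | 66 and 22 | 374 (66 = 22·3, 374 = 22·17), every Z-linear combination of 66 and 374 is divisible by 22, so (66, 374) ⊆ (22). Therefore (66, 374) = (22), d = 22.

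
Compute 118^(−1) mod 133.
118^(−1) ≡ 62 (mod 133)

Apply the extended Euclidean algorithm to (133, 118), tracking rows (r, s, t) with s·133 + t·118 = r. Each division r_prev = q·r_cur + r_new produces the new row as (previous row) − q·(current row):
  row A: (133, 1, 0)   [1·133 + 0·118 = 133]
  row B: (118, 0, 1)   [0·133 + 1·118 = 118]
  133 = 1·118 + 15   → row C = row A − 1·row B = (15, 1, −1)   [check: 1·133 − 1·118 = 15]
  118 = 7·15 + 13   → row D = row B − 7·row C = (13, −7, 8)   [check: −7·133 + 8·118 = 13]
  15 = 1·13 + 2   → row E = row C − 1·row D = (2, 8, −9)   [check: 8·133 − 9·118 = 2]
  13 = 6·2 + 1   → row F = row D − 6·row E = (1, −55, 62)   [check: −55·133 + 62·118 = 1]
  2 = 2·1 + 0   → remainder 0, stop. gcd = 1 (last nonzero row F).
The gcd is 1, so 118 is invertible mod 133. The last nonzero row gives −55·133 + 62·118 = 1, so t = 62. So 118^(−1) ≡ 62 (mod 133). Verify: 118 · 62 = 7316 ≡ 1 (mod 133). ✓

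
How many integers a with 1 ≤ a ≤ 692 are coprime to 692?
The number of a ∈ {1, ..., 692} with gcd(a, 692) = 1 is by definition Euler's totient φ(692). φ is multiplicative, with φ(p^e) = p^e − p^(e−1). Factorise 692 = 2^2 · 173. Then
  φ(692) = (2^2 − 2^1) · (173 − 1) = 2 · 172 = 344.
So there are 344 such integers.

Final answer: 344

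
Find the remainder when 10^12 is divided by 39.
1

Use repeated squaring. Binary(12) = 1100. Walk through the bits of the exponent 12 left-to-right: at each bit after the leading one, square the running value, then multiply by 10 if the bit is 1 (always reducing mod 39):
  bit 1 = 1 (leading): start with 10.
  bit 2 = 1: square 10^2 = 100 ≡ 22; bit is 1, so multiply 22·10 = 220 ≡ 25 (mod 39).
  bit 3 = 0: square 25^2 = 625 ≡ 1 (mod 39).
  bit 4 = 0: square 1^2 = 1 (mod 39).
Final value: 10^12 ≡ 1 (mod 39).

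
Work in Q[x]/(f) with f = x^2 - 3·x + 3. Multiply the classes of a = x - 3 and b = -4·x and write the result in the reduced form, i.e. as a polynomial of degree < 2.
First multiply in Q[x] without reducing: a · b = -4·x^2 + 12·x. Now divide by f(x) = x^2 - 3·x + 3, eliminating the leading term at each step:
  leading term -4·x^2: subtract (-4)·f(x) = -4·x^2 + 12·x - 12, leaving 12
The degree is now < 2, so this is the remainder. Hence a · b ≡ 12 in Q[x]/(f).

Final answer: a · b ≡ 12 (mod f(x))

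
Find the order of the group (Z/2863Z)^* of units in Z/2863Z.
(Z/2863Z)^* consists of the classes a with gcd(a, 2863) = 1, so its order is φ(2863). φ is multiplicative, with φ(p^e) = p^e − p^(e−1). Factorise 2863 = 7 · 409. Then
  φ(2863) = (7 − 1) · (409 − 1) = 6 · 408 = 2448.
Thus |(Z/2863Z)^*| = 2448.

Final answer: |(Z/2863Z)^*| = 2448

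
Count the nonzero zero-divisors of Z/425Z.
Z/425Z has 104 nonzero zero-divisors

In Z/425Z each nonzero element is either a unit (gcd with 425 is 1) or a zero-divisor (gcd > 1). The number of units is φ(425): factorise 425 = 5^2 · 17, so φ(425) = (5^2 − 5^1) · (17 − 1) = 20 · 16 = 320. The nonzero elements number 425 − 1 = 424. Hence the nonzero zero-divisors number 424 − 320 = 104.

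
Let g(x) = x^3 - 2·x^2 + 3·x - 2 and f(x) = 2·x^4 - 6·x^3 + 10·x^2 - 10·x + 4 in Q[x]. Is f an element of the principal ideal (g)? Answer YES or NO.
In Q[x] the ideal (g) consists of all multiples of g, so f ∈ (g) iff g | f, i.e. iff the remainder of f on division by g is 0. Divide f by g (g is monic, so eliminate the leading term of the running remainder at each step):
  leading term 2·x^4: subtract (2·x)·g(x) = 2·x^4 - 4·x^3 + 6·x^2 - 4·x, leaving -2·x^3 + 4·x^2 - 6·x + 4
  leading term -2·x^3: subtract (-2)·g(x) = -2·x^3 + 4·x^2 - 6·x + 4, leaving 0
The remainder is 0, so f(x) = g(x) · h(x) with h(x) = 2·x - 2. Hence g | f, i.e. f ∈ (g).

Final answer: YES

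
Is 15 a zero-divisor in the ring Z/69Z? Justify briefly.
YES

gcd(15, 69) = 3 > 1, so 15 is not a unit in Z/69Z. In Z/nZ every nonzero non-unit is a zero-divisor: explicitly, take b = 69/gcd = 23 ≠ 0 (mod 69); then 15·23 = 345 = 5·69, i.e. 15·23 ≡ 0 (mod 69). So 15 is a zero-divisor.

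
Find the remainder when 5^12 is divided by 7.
Use repeated squaring. Binary(12) = 1100. Walk through the bits of the exponent 12 left-to-right: at each bit after the leading one, square the running value, then multiply by 5 if the bit is 1 (always reducing mod 7):
  bit 1 = 1 (leading): start with 5.
  bit 2 = 1: square 5^2 = 25 ≡ 4; bit is 1, so multiply 4·5 = 20 ≡ 6 (mod 7).
  bit 3 = 0: square 6^2 = 36 ≡ 1 (mod 7).
  bit 4 = 0: square 1^2 = 1 (mod 7).
Final value: 5^12 ≡ 1 (mod 7).

Final answer: 1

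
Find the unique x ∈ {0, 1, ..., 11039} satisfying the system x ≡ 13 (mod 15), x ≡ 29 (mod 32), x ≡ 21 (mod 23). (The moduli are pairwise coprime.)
x ≡ 7933 (mod 11040); the representative in [0, 11040) is 7933

The moduli 15, 32, 23 are pairwise coprime, so by the CRT there is a unique solution mod 15·32·23 = 11040.
Solve by successive substitution. Start with x ≡ 13 (mod 15).
  Combine with x ≡ 29 (mod 32): write x = 13 + 15·t and require 13 + 15·t ≡ 29 (mod 32), i.e. 15·t ≡ 29 − 13 ≡ 16 (mod 32). Since 15^(−1) ≡ 15 (mod 32), t ≡ 15·16 ≡ 16 (mod 32). So x ≡ 13 + 15·16 = 253 (mod 480).
  Combine with x ≡ 21 (mod 23): write x = 253 + 480·t and require 253 + 480·t ≡ 21 (mod 23), i.e. 480·t ≡ 21 − 253 ≡ 21 (mod 23). Since 480^(−1) ≡ 15 (mod 23) (480 ≡ 20 (mod 23)), t ≡ 15·21 ≡ 16 (mod 23). So x ≡ 253 + 480·16 = 7933 (mod 11040).
Unique solution in [0, 11040): x = 7933.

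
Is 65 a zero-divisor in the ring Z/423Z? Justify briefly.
NO

gcd(65, 423) = 1, so 65 is a unit in Z/423Z (it has a multiplicative inverse). A unit cannot be a zero-divisor: if 65·b ≡ 0 then multiplying both sides by 65^(−1) gives b ≡ 0. So 65 is not a zero-divisor.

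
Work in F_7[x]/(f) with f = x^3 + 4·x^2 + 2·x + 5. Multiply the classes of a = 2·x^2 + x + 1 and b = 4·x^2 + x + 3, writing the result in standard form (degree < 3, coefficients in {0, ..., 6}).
a · b ≡ x^2 + 2·x (mod f(x))

Multiply as integer polynomials: a · b = 8·x^4 + 6·x^3 + 11·x^2 + 4·x + 3. Reducing coefficients mod 7: a · b ≡ x^4 + 6·x^3 + 4·x^2 + 4·x + 3. Now divide by f(x) = x^3 + 4·x^2 + 2·x + 5 in F_7[x], eliminating the leading term at each step:
  leading term x^4: subtract (x)·f(x) = x^4 + 4·x^3 + 2·x^2 + 5·x, leaving 2·x^3 + 2·x^2 + 6·x + 3 (coefficients mod 7)
  leading term 2·x^3: subtract (2)·f(x) = 2·x^3 + x^2 + 4·x + 3, leaving x^2 + 2·x (coefficients mod 7)
The degree is now < 3, so this is the remainder. Hence a · b ≡ x^2 + 2·x in F_7[x]/(f).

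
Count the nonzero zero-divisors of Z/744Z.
In Z/744Z each nonzero element is either a unit (gcd with 744 is 1) or a zero-divisor (gcd > 1). The number of units is φ(744): factorise 744 = 2^3 · 3 · 31, so φ(744) = (2^3 − 2^2) · (3 − 1) · (31 − 1) = 4 · 2 · 30 = 240. The nonzero elements number 744 − 1 = 743. Hence the nonzero zero-divisors number 743 − 240 = 503.

Final answer: Z/744Z has 503 nonzero zero-divisors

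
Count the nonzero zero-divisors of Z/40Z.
In Z/40Z each nonzero element is either a unit (gcd with 40 is 1) or a zero-divisor (gcd > 1). The number of units is φ(40): factorise 40 = 2^3 · 5, so φ(40) = (2^3 − 2^2) · (5 − 1) = 4 · 4 = 16. The nonzero elements number 40 − 1 = 39. Hence the nonzero zero-divisors number 39 − 16 = 23.

Final answer: Z/40Z has 23 nonzero zero-divisors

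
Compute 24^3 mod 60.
24

Use repeated squaring. Binary(3) = 11. Walk through the bits of the exponent 3 left-to-right: at each bit after the leading one, square the running value, then multiply by 24 if the bit is 1 (always reducing mod 60):
  bit 1 = 1 (leading): start with 24.
  bit 2 = 1: square 24^2 = 576 ≡ 36; bit is 1, so multiply 36·24 = 864 ≡ 24 (mod 60).
Final value: 24^3 ≡ 24 (mod 60).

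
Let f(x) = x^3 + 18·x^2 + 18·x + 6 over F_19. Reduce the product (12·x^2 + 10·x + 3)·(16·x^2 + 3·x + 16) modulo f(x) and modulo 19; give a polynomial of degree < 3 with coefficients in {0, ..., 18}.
a · b ≡ 14·x^2 + 13·x (mod f(x))

Multiply as integer polynomials: a · b = 192·x^4 + 196·x^3 + 270·x^2 + 169·x + 48. Reducing coefficients mod 19: a · b ≡ 2·x^4 + 6·x^3 + 4·x^2 + 17·x + 10. Now divide by f(x) = x^3 + 18·x^2 + 18·x + 6 in F_19[x], eliminating the leading term at each step:
  leading term 2·x^4: subtract (2·x)·f(x) = 2·x^4 + 17·x^3 + 17·x^2 + 12·x, leaving 8·x^3 + 6·x^2 + 5·x + 10 (coefficients mod 19)
  leading term 8·x^3: subtract (8)·f(x) = 8·x^3 + 11·x^2 + 11·x + 10, leaving 14·x^2 + 13·x (coefficients mod 19)
The degree is now < 3, so this is the remainder. Hence a · b ≡ 14·x^2 + 13·x in F_19[x]/(f).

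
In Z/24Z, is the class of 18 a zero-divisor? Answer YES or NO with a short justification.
gcd(18, 24) = 6 > 1, so 18 is not a unit in Z/24Z. In Z/nZ every nonzero non-unit is a zero-divisor: explicitly, take b = 24/gcd = 4 ≠ 0 (mod 24); then 18·4 = 72 = 3·24, i.e. 18·4 ≡ 0 (mod 24). So 18 is a zero-divisor.

Final answer: YES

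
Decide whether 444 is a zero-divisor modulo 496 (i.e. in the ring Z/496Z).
gcd(444, 496) = 4 > 1, so 444 is not a unit in Z/496Z. In Z/nZ every nonzero non-unit is a zero-divisor: explicitly, take b = 496/gcd = 124 ≠ 0 (mod 496); then 444·124 = 55056 = 111·496, i.e. 444·124 ≡ 0 (mod 496). So 444 is a zero-divisor.

Final answer: YES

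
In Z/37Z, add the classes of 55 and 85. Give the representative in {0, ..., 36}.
29

Reduce the summands first: 55 ≡ 18, 85 ≡ 11 (mod 37), so 55 + 85 ≡ 18 + 11 (mod 37). 18 + 11 = 29; 29 = 0·37 + 29, so (55 + 85) mod 37 = 29.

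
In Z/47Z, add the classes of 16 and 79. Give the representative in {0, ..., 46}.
1

Reduce the summands first: 79 ≡ 32 (mod 47), so 16 + 79 ≡ 16 + 32 (mod 47). 16 + 32 = 48; 48 = 1·47 + 1, so (16 + 79) mod 47 = 1.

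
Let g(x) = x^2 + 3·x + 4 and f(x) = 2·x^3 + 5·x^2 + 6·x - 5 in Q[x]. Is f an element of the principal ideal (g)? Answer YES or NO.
In Q[x] the ideal (g) consists of all multiples of g, so f ∈ (g) iff g | f, i.e. iff the remainder of f on division by g is 0. Divide f by g (g is monic, so eliminate the leading term of the running remainder at each step):
  leading term 2·x^3: subtract (2·x)·g(x) = 2·x^3 + 6·x^2 + 8·x, leaving -x^2 - 2·x - 5
  leading term -x^2: subtract (-1)·g(x) = -x^2 - 3·x - 4, leaving x - 1
The remainder r(x) = x - 1 ≠ 0 (and deg r < deg g), so g ∤ f, i.e. f ∉ (g).

Final answer: NO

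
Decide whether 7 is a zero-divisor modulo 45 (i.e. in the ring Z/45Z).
gcd(7, 45) = 1, so 7 is a unit in Z/45Z (it has a multiplicative inverse). A unit cannot be a zero-divisor: if 7·b ≡ 0 then multiplying both sides by 7^(−1) gives b ≡ 0. So 7 is not a zero-divisor.

Final answer: NO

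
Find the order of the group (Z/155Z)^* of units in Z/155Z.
(Z/155Z)^* consists of the classes a with gcd(a, 155) = 1, so its order is φ(155). φ is multiplicative, with φ(p^e) = p^e − p^(e−1). Factorise 155 = 5 · 31. Then
  φ(155) = (5 − 1) · (31 − 1) = 4 · 30 = 120.
Thus |(Z/155Z)^*| = 120.

Final answer: |(Z/155Z)^*| = 120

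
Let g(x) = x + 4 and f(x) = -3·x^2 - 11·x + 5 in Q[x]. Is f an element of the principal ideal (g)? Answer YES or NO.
In Q[x] the ideal (g) consists of all multiples of g, so f ∈ (g) iff g | f, i.e. iff the remainder of f on division by g is 0. Divide f by g (g is monic, so eliminate the leading term of the running remainder at each step):
  leading term -3·x^2: subtract (-3·x)·g(x) = -3·x^2 - 12·x, leaving x + 5
  leading term x: subtract (1)·g(x) = x + 4, leaving 1
The remainder r(x) = 1 ≠ 0 (and deg r < deg g), so g ∤ f, i.e. f ∉ (g).

Final answer: NO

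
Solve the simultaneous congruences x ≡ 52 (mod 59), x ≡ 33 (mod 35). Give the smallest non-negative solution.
The moduli 59, 35 are pairwise coprime, so by the CRT there is a unique solution mod 59·35 = 2065.
Solve by successive substitution. Start with x ≡ 52 (mod 59).
  Combine with x ≡ 33 (mod 35): write x = 52 + 59·t and require 52 + 59·t ≡ 33 (mod 35), i.e. 59·t ≡ 33 − 52 ≡ 16 (mod 35). Since 59^(−1) ≡ 19 (mod 35) (59 ≡ 24 (mod 35)), t ≡ 19·16 ≡ 24 (mod 35). So x ≡ 52 + 59·24 = 1468 (mod 2065).
Unique solution in [0, 2065): x = 1468.

Final answer: x ≡ 1468 (mod 2065); the representative in [0, 2065) is 1468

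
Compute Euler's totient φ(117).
φ(117) = 72

φ is multiplicative, with φ(p^e) = p^e − p^(e−1). Factorise 117 = 3^2 · 13. Then
  φ(117) = (3^2 − 3^1) · (13 − 1) = 6 · 12 = 72.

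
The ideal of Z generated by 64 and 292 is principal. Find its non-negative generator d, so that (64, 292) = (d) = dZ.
In the PID Z, (a, b) is generated by gcd(a, b). Compute gcd(292, 64) with the extended Euclidean algorithm, tracking rows (r, s, t) with s·292 + t·64 = r:
  row A: (292, 1, 0)   [1·292 + 0·64 = 292]
  row B: (64, 0, 1)   [0·292 + 1·64 = 64]
  292 = 4·64 + 36   → row C = row A − 4·row B = (36, 1, −4)   [check: 1·292 − 4·64 = 36]
  64 = 1·36 + 28   → row D = row B − 1·row C = (28, −1, 5)   [check: −1·292 + 5·64 = 28]
  36 = 1·28 + 8   → row E = row C − 1·row D = (8, 2, −9)   [check: 2·292 − 9·64 = 8]
  28 = 3·8 + 4   → row F = row D − 3·row E = (4, −7, 32)   [check: −7·292 + 32·64 = 4]
  8 = 2·4 + 0   → remainder 0, stop. gcd = 4 (last nonzero row F).
So gcd(64, 292) = 4, with Bézout identity −7·292 + 32·64 = 4. Containment (⊇): the Bézout identity exhibits 4 as an element of (64, 292), giving (4) ⊆ (64, 292). Containment (⊆): since 4 | 64 and 4 | 292 (64 = 4·16, 292 = 4·73), every Z-linear combination of 64 and 292 is divisible by 4, so (64, 292) ⊆ (4). Therefore (64, 292) = (4), d = 4.

Final answer: (64, 292) = (4); d = 4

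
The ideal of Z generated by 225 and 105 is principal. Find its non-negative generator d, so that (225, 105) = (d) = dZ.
In the PID Z, (a, b) is generated by gcd(a, b). Compute gcd(225, 105) with the extended Euclidean algorithm, tracking rows (r, s, t) with s·225 + t·105 = r:
  row A: (225, 1, 0)   [1·225 + 0·105 = 225]
  row B: (105, 0, 1)   [0·225 + 1·105 = 105]
  225 = 2·105 + 15   → row C = row A − 2·row B = (15, 1, −2)   [check: 1·225 − 2·105 = 15]
  105 = 7·15 + 0   → remainder 0, stop. gcd = 15 (last nonzero row C).
So gcd(225, 105) = 15, with Bézout identity 1·225 − 2·105 = 15. Containment (⊇): the Bézout identity exhibits 15 as an element of (225, 105), giving (15) ⊆ (225, 105). Containment (⊆): since 15 | 225 and 15 | 105 (225 = 15·15, 105 = 15·7), every Z-linear combination of 225 and 105 is divisible by 15, so (225, 105) ⊆ (15). Therefore (225, 105) = (15), d = 15.

Final answer: (225, 105) = (15); d = 15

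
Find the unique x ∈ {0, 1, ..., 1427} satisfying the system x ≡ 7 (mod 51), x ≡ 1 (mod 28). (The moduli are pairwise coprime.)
x ≡ 925 (mod 1428); the representative in [0, 1428) is 925

The moduli 51, 28 are pairwise coprime, so by the CRT there is a unique solution mod 51·28 = 1428.
Solve by successive substitution. Start with x ≡ 7 (mod 51).
  Combine with x ≡ 1 (mod 28): write x = 7 + 51·t and require 7 + 51·t ≡ 1 (mod 28), i.e. 51·t ≡ 1 − 7 ≡ 22 (mod 28). Since 51^(−1) ≡ 11 (mod 28) (51 ≡ 23 (mod 28)), t ≡ 11·22 ≡ 18 (mod 28). So x ≡ 7 + 51·18 = 925 (mod 1428).
Unique solution in [0, 1428): x = 925.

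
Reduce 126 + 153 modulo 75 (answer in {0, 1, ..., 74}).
54

Reduce the summands first: 126 ≡ 51, 153 ≡ 3 (mod 75), so 126 + 153 ≡ 51 + 3 (mod 75). 51 + 3 = 54; 54 = 0·75 + 54, so (126 + 153) mod 75 = 54.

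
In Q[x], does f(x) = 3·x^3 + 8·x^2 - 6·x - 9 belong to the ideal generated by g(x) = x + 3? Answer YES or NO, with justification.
In Q[x] the ideal (g) consists of all multiples of g, so f ∈ (g) iff g | f, i.e. iff the remainder of f on division by g is 0. Divide f by g (g is monic, so eliminate the leading term of the running remainder at each step):
  leading term 3·x^3: subtract (3·x^2)·g(x) = 3·x^3 + 9·x^2, leaving -x^2 - 6·x - 9
  leading term -x^2: subtract (-x)·g(x) = -x^2 - 3·x, leaving -3·x - 9
  leading term -3·x: subtract (-3)·g(x) = -3·x - 9, leaving 0
The remainder is 0, so f(x) = g(x) · h(x) with h(x) = 3·x^2 - x - 3. Hence g | f, i.e. f ∈ (g).

Final answer: YES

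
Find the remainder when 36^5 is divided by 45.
36

Use repeated squaring. Binary(5) = 101. Walk through the bits of the exponent 5 left-to-right: at each bit after the leading one, square the running value, then multiply by 36 if the bit is 1 (always reducing mod 45):
  bit 1 = 1 (leading): start with 36.
  bit 2 = 0: square 36^2 = 1296 ≡ 36 (mod 45).
  bit 3 = 1: square 36^2 = 1296 ≡ 36; bit is 1, so multiply 36·36 = 1296 ≡ 36 (mod 45).
Final value: 36^5 ≡ 36 (mod 45).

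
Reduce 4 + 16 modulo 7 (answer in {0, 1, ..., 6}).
6

Reduce the summands first: 16 ≡ 2 (mod 7), so 4 + 16 ≡ 4 + 2 (mod 7). 4 + 2 = 6; 6 = 0·7 + 6, so (4 + 16) mod 7 = 6.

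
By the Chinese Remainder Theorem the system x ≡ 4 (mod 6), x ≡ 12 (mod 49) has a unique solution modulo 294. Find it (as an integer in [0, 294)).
x ≡ 208 (mod 294); the representative in [0, 294) is 208

The moduli 6, 49 are pairwise coprime, so by the CRT there is a unique solution mod 6·49 = 294.
Solve by successive substitution. Start with x ≡ 4 (mod 6).
  Combine with x ≡ 12 (mod 49): write x = 4 + 6·t and require 4 + 6·t ≡ 12 (mod 49), i.e. 6·t ≡ 12 − 4 ≡ 8 (mod 49). Since 6^(−1) ≡ 41 (mod 49), t ≡ 41·8 ≡ 34 (mod 49). So x ≡ 4 + 6·34 = 208 (mod 294).
Unique solution in [0, 294): x = 208.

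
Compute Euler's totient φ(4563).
φ is multiplicative, with φ(p^e) = p^e − p^(e−1). Factorise 4563 = 3^3 · 13^2. Then
  φ(4563) = (3^3 − 3^2) · (13^2 − 13^1) = 18 · 156 = 2808.

Final answer: φ(4563) = 2808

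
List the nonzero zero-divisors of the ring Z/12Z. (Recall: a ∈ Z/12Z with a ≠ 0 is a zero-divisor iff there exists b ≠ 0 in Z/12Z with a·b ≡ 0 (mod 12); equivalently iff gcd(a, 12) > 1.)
nonzero zero-divisors of Z/12Z = {2, 3, 4, 6, 8, 9, 10}

An element a ∈ Z/12Z (with a ≠ 0) is a zero-divisor iff gcd(a, 12) > 1 (because a is a unit precisely when gcd(a, n) = 1, and in Z/nZ every nonzero, non-unit element is a zero-divisor). Scan a = 1, ..., 11 and keep those with gcd(a, 12) > 1:
  gcd(2, 12) = 2, gcd(3, 12) = 3, gcd(4, 12) = 4, gcd(6, 12) = 6, gcd(8, 12) = 4, gcd(9, 12) = 3, gcd(10, 12) = 2.
All other a ∈ {1, ..., 11} have gcd(a, 12) = 1 and are units. So the nonzero zero-divisors are exactly the 7 values of a appearing in this scan.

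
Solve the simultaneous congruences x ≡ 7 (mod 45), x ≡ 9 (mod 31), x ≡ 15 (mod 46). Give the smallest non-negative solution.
The moduli 45, 31, 46 are pairwise coprime, so by the CRT there is a unique solution mod 45·31·46 = 64170.
Solve by successive substitution. Start with x ≡ 7 (mod 45).
  Combine with x ≡ 9 (mod 31): write x = 7 + 45·t and require 7 + 45·t ≡ 9 (mod 31), i.e. 45·t ≡ 9 − 7 ≡ 2 (mod 31). Since 45^(−1) ≡ 20 (mod 31) (45 ≡ 14 (mod 31)), t ≡ 20·2 ≡ 9 (mod 31). So x ≡ 7 + 45·9 = 412 (mod 1395).
  Combine with x ≡ 15 (mod 46): write x = 412 + 1395·t and require 412 + 1395·t ≡ 15 (mod 46), i.e. 1395·t ≡ 15 − 412 ≡ 17 (mod 46). Since 1395^(−1) ≡ 43 (mod 46) (1395 ≡ 15 (mod 46)), t ≡ 43·17 ≡ 41 (mod 46). So x ≡ 412 + 1395·41 = 57607 (mod 64170).
Unique solution in [0, 64170): x = 57607.

Final answer: x ≡ 57607 (mod 64170); the representative in [0, 64170) is 57607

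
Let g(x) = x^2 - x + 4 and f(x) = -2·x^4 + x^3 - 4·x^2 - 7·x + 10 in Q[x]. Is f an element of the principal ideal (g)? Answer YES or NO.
NO

In Q[x] the ideal (g) consists of all multiples of g, so f ∈ (g) iff g | f, i.e. iff the remainder of f on division by g is 0. Divide f by g (g is monic, so eliminate the leading term of the running remainder at each step):
  leading term -2·x^4: subtract (-2·x^2)·g(x) = -2·x^4 + 2·x^3 - 8·x^2, leaving -x^3 + 4·x^2 - 7·x + 10
  leading term -x^3: subtract (-x)·g(x) = -x^3 + x^2 - 4·x, leaving 3·x^2 - 3·x + 10
  leading term 3·x^2: subtract (3)·g(x) = 3·x^2 - 3·x + 12, leaving -2
The remainder r(x) = -2 ≠ 0 (and deg r < deg g), so g ∤ f, i.e. f ∉ (g).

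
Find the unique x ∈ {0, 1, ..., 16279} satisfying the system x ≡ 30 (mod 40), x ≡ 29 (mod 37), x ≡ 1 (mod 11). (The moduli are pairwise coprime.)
x ≡ 7910 (mod 16280); the representative in [0, 16280) is 7910

The moduli 40, 37, 11 are pairwise coprime, so by the CRT there is a unique solution mod 40·37·11 = 16280.
Solve by successive substitution. Start with x ≡ 30 (mod 40).
  Combine with x ≡ 29 (mod 37): write x = 30 + 40·t and require 30 + 40·t ≡ 29 (mod 37), i.e. 40·t ≡ 29 − 30 ≡ 36 (mod 37). Since 40^(−1) ≡ 25 (mod 37) (40 ≡ 3 (mod 37)), t ≡ 25·36 ≡ 12 (mod 37). So x ≡ 30 + 40·12 = 510 (mod 1480).
  Combine with x ≡ 1 (mod 11): write x = 510 + 1480·t and require 510 + 1480·t ≡ 1 (mod 11), i.e. 1480·t ≡ 1 − 510 ≡ 8 (mod 11). Since 1480^(−1) ≡ 2 (mod 11) (1480 ≡ 6 (mod 11)), t ≡ 2·8 ≡ 5 (mod 11). So x ≡ 510 + 1480·5 = 7910 (mod 16280).
Unique solution in [0, 16280): x = 7910.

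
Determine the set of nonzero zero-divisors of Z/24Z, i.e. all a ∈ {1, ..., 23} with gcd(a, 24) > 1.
An element a ∈ Z/24Z (with a ≠ 0) is a zero-divisor iff gcd(a, 24) > 1 (because a is a unit precisely when gcd(a, n) = 1, and in Z/nZ every nonzero, non-unit element is a zero-divisor). Scan a = 1, ..., 23 and keep those with gcd(a, 24) > 1:
  gcd(2, 24) = 2, gcd(3, 24) = 3, gcd(4, 24) = 4, gcd(6, 24) = 6, gcd(8, 24) = 8, gcd(9, 24) = 3, gcd(10, 24) = 2, gcd(12, 24) = 12, gcd(14, 24) = 2, gcd(15, 24) = 3, gcd(16, 24) = 8, gcd(18, 24) = 6, gcd(20, 24) = 4, gcd(21, 24) = 3, gcd(22, 24) = 2.
All other a ∈ {1, ..., 23} have gcd(a, 24) = 1 and are units. So the nonzero zero-divisors are exactly the 15 values of a appearing in this scan.

Final answer: nonzero zero-divisors of Z/24Z = {2, 3, 4, 6, 8, 9, 10, 12, 14, 15, 16, 18, 20, 21, 22}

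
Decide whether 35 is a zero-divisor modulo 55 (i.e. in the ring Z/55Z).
gcd(35, 55) = 5 > 1, so 35 is not a unit in Z/55Z. In Z/nZ every nonzero non-unit is a zero-divisor: explicitly, take b = 55/gcd = 11 ≠ 0 (mod 55); then 35·11 = 385 = 7·55, i.e. 35·11 ≡ 0 (mod 55). So 35 is a zero-divisor.

Final answer: YES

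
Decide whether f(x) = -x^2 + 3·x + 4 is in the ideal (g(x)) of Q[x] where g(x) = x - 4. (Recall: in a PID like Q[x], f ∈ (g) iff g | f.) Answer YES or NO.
YES

In Q[x] the ideal (g) consists of all multiples of g, so f ∈ (g) iff g | f, i.e. iff the remainder of f on division by g is 0. Divide f by g (g is monic, so eliminate the leading term of the running remainder at each step):
  leading term -x^2: subtract (-x)·g(x) = -x^2 + 4·x, leaving 4 - x
  leading term -x: subtract (-1)·g(x) = 4 - x, leaving 0
The remainder is 0, so f(x) = g(x) · h(x) with h(x) = -x - 1. Hence g | f, i.e. f ∈ (g).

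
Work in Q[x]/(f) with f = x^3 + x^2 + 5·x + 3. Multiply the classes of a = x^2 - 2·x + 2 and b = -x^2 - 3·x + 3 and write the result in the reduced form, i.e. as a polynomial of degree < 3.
a · b ≡ 12·x^2 - 9·x + 6 (mod f(x))

First multiply in Q[x] without reducing: a · b = -x^4 - x^3 + 7·x^2 - 12·x + 6. Now divide by f(x) = x^3 + x^2 + 5·x + 3, eliminating the leading term at each step:
  leading term -x^4: subtract (-x)·f(x) = -x^4 - x^3 - 5·x^2 - 3·x, leaving 12·x^2 - 9·x + 6
The degree is now < 3, so this is the remainder. Hence a · b ≡ 12·x^2 - 9·x + 6 in Q[x]/(f).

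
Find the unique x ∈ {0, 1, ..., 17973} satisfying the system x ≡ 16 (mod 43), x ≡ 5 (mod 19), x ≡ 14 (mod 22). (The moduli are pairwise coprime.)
x ≡ 9562 (mod 17974); the representative in [0, 17974) is 9562

The moduli 43, 19, 22 are pairwise coprime, so by the CRT there is a unique solution mod 43·19·22 = 17974.
Solve by successive substitution. Start with x ≡ 16 (mod 43).
  Combine with x ≡ 5 (mod 19): write x = 16 + 43·t and require 16 + 43·t ≡ 5 (mod 19), i.e. 43·t ≡ 5 − 16 ≡ 8 (mod 19). Since 43^(−1) ≡ 4 (mod 19) (43 ≡ 5 (mod 19)), t ≡ 4·8 ≡ 13 (mod 19). So x ≡ 16 + 43·13 = 575 (mod 817).
  Combine with x ≡ 14 (mod 22): write x = 575 + 817·t and require 575 + 817·t ≡ 14 (mod 22), i.e. 817·t ≡ 14 − 575 ≡ 11 (mod 22). Since 817^(−1) ≡ 15 (mod 22) (817 ≡ 3 (mod 22)), t ≡ 15·11 ≡ 11 (mod 22). So x ≡ 575 + 817·11 = 9562 (mod 17974).
Unique solution in [0, 17974): x = 9562.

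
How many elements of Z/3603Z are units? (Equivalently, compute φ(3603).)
An element a ∈ Z/3603Z is a unit iff gcd(a, 3603) = 1, so the number of units is φ(3603). φ is multiplicative, with φ(p^e) = p^e − p^(e−1). Factorise 3603 = 3 · 1201. Then
  φ(3603) = (3 − 1) · (1201 − 1) = 2 · 1200 = 2400.

Final answer: Z/3603Z has φ(3603) = 2400 units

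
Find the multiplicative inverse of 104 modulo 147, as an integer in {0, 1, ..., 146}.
104^(−1) ≡ 41 (mod 147)

Apply the extended Euclidean algorithm to (147, 104), tracking rows (r, s, t) with s·147 + t·104 = r. Each division r_prev = q·r_cur + r_new produces the new row as (previous row) − q·(current row):
  row A: (147, 1, 0)   [1·147 + 0·104 = 147]
  row B: (104, 0, 1)   [0·147 + 1·104 = 104]
  147 = 1·104 + 43   → row C = row A − 1·row B = (43, 1, −1)   [check: 1·147 − 1·104 = 43]
  104 = 2·43 + 18   → row D = row B − 2·row C = (18, −2, 3)   [check: −2·147 + 3·104 = 18]
  43 = 2·18 + 7   → row E = row C − 2·row D = (7, 5, −7)   [check: 5·147 − 7·104 = 7]
  18 = 2·7 + 4   → row F = row D − 2·row E = (4, −12, 17)   [check: −12·147 + 17·104 = 4]
  7 = 1·4 + 3   → row G = row E − 1·row F = (3, 17, −24)   [check: 17·147 − 24·104 = 3]
  4 = 1·3 + 1   → row H = row F − 1·row G = (1, −29, 41)   [check: −29·147 + 41·104 = 1]
  3 = 3·1 + 0   → remainder 0, stop. gcd = 1 (last nonzero row H).
The gcd is 1, so 104 is invertible mod 147. The last nonzero row gives −29·147 + 41·104 = 1, so t = 41. So 104^(−1) ≡ 41 (mod 147). Verify: 104 · 41 = 4264 ≡ 1 (mod 147). ✓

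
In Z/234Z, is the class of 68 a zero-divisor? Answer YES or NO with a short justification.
YES

gcd(68, 234) = 2 > 1, so 68 is not a unit in Z/234Z. In Z/nZ every nonzero non-unit is a zero-divisor: explicitly, take b = 234/gcd = 117 ≠ 0 (mod 234); then 68·117 = 7956 = 34·234, i.e. 68·117 ≡ 0 (mod 234). So 68 is a zero-divisor.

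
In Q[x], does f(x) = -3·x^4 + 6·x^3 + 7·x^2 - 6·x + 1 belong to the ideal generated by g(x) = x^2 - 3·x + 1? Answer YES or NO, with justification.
In Q[x] the ideal (g) consists of all multiples of g, so f ∈ (g) iff g | f, i.e. iff the remainder of f on division by g is 0. Divide f by g (g is monic, so eliminate the leading term of the running remainder at each step):
  leading term -3·x^4: subtract (-3·x^2)·g(x) = -3·x^4 + 9·x^3 - 3·x^2, leaving -3·x^3 + 10·x^2 - 6·x + 1
  leading term -3·x^3: subtract (-3·x)·g(x) = -3·x^3 + 9·x^2 - 3·x, leaving x^2 - 3·x + 1
  leading term x^2: subtract (1)·g(x) = x^2 - 3·x + 1, leaving 0
The remainder is 0, so f(x) = g(x) · h(x) with h(x) = -3·x^2 - 3·x + 1. Hence g | f, i.e. f ∈ (g).

Final answer: YES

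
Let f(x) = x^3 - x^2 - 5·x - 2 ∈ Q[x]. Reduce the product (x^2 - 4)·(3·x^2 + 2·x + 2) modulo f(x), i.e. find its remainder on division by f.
a · b ≡ 10·x^2 + 23·x + 2 (mod f(x))

First multiply in Q[x] without reducing: a · b = 3·x^4 + 2·x^3 - 10·x^2 - 8·x - 8. Now divide by f(x) = x^3 - x^2 - 5·x - 2, eliminating the leading term at each step:
  leading term 3·x^4: subtract (3·x)·f(x) = 3·x^4 - 3·x^3 - 15·x^2 - 6·x, leaving 5·x^3 + 5·x^2 - 2·x - 8
  leading term 5·x^3: subtract (5)·f(x) = 5·x^3 - 5·x^2 - 25·x - 10, leaving 10·x^2 + 23·x + 2
The degree is now < 3, so this is the remainder. Hence a · b ≡ 10·x^2 + 23·x + 2 in Q[x]/(f).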